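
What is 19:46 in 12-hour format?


Hour: 19
19 - 12 = 7 → PM

7:46 PM


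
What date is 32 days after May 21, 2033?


June 22, 2033

Start: May 21, 2033
Add 32 days
May 21 → June 1: 31 - 21 + 1 = 11 days (32 - 11 = 21 left)
June 1 + 21 = June 22, 2033


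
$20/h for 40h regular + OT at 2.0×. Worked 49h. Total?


Regular: 40h × $20 = $800.00
Overtime: 49 - 40 = 9h
OT pay: 9h × $20 × 2.0 = $360.00
Total = $800.00 + $360.00 = $1160.00

$1160.00


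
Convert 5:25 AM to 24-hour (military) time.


05:25

Input: 5:25 AM
AM hour stays: 5


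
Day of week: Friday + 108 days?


Start: Friday (index 4)
(4 + 108) mod 7
= 112 mod 7
= 0
Index 0 → Monday

Monday


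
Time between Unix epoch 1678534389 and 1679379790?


845401 seconds (234.8 hours / 9.78 days)

Difference = 1679379790 - 1678534389 = 845401 seconds
In hours: 845401 / 3600 ≈ 234.8
In days: 845401 / 86400 ≈ 9.78


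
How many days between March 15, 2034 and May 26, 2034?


72 days

From March 15, 2034 to May 26, 2034
Rest of March 2034: 31 - 15 = 16
Full months: April 30
Days into May 2034: 26
Total = 16 + 30 + 26 = 72 days


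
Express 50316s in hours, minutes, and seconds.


Hours: 50316 ÷ 3600 = 13 remainder 3516
Minutes: 3516 ÷ 60 = 58 remainder 36
Seconds: 36

13h 58m 36s


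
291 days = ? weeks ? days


Weeks: 291 ÷ 7 = 41 remainder 4

41 weeks 4 days


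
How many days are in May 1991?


Month: May (month 5)
May has 31 days

31 days


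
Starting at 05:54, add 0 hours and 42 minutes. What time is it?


Start: 354 minutes from midnight
Add: 42 minutes
Total: 396 minutes
Hours: 396 ÷ 60 = 6 remainder 36

06:36


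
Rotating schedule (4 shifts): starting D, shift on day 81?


Shift D

Shifts: A, B, C, D
Start: D (index 3)
Day 81: (3 + 81 - 1) mod 4
= 83 mod 4
= 3
Index 3 → shift D


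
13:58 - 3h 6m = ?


10:52

Start: 838 minutes from midnight
Subtract: 186 minutes
Remaining: 838 - 186 = 652
Hours: 10, Minutes: 52


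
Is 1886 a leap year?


Rules: divisible by 4 AND (not by 100 OR by 400)
1886 ÷ 4 = 471 remainder 2 → not divisible by 4
Not divisible by 4 → not a leap year

No


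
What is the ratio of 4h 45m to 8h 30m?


19:34 (0.56)

Duration 1: 285 minutes
Duration 2: 510 minutes
Ratio = 285:510
GCD = 15
Simplified = 19:34
As a decimal: 19/34 ≈ 0.56


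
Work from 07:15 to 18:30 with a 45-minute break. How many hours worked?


10h 30m (630 minutes)

Total time = (18×60+30) - (7×60+15)
= 1110 - 435 = 675 min
Minus break: 675 - 45 = 630 min
= 10h 30m


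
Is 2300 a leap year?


No

Rules: divisible by 4 AND (not by 100 OR by 400)
2300 ÷ 4 = 575 exactly → divisible by 4
2300 ÷ 100 = 23 exactly → divisible by 100
2300 ÷ 400 = 5 remainder 300 → not divisible by 400
Divisible by 100 but not by 400 → not a leap year


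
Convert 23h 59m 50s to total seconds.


Hours: 23 × 3600 = 82800
Minutes: 59 × 60 = 3540
Seconds: 50
Total = 82800 + 3540 + 50 = 86390

86390 seconds


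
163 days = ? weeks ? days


Weeks: 163 ÷ 7 = 23 remainder 2

23 weeks 2 days


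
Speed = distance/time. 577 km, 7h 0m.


Distance: 577 km
Time: 7 hours
Speed = 577 / 7 ≈ 82.4 km/h

82.4 km/h


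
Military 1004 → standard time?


10:04 AM

Hour: 10
10 < 12 → AM


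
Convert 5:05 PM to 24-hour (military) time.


17:05

Input: 5:05 PM
PM: 5 + 12 = 17


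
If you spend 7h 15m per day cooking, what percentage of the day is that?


30.2%

Time: 435 minutes
Day: 1440 minutes
Percentage = (435/1440) × 100 ≈ 30.2%


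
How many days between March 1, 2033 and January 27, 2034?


From March 1, 2033 to January 27, 2034
Rest of March 2033: 31 - 1 = 30
Full months: April 30, May 31, June 30, July 31, August 31, September 30, October 31, November 30, December 31
Days into January 2034: 27
Total = 30 + 30 + 31 + 30 + 31 + 31 + 30 + 31 + 30 + 31 + 27 = 332 days

332 days


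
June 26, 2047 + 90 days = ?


Start: June 26, 2047
Add 90 days
June 26 → July 1: 30 - 26 + 1 = 5 days (90 - 5 = 85 left)
July 1 → August 1: 31 - 1 + 1 = 31 days (85 - 31 = 54 left)
August 1 → September 1: 31 - 1 + 1 = 31 days (54 - 31 = 23 left)
September 1 + 23 = September 24, 2047

September 24, 2047


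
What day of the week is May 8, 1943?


Saturday

Zeller's congruence:
q=8, m=5, k=43, j=19
h = (8 + ⌊13×6/5⌋ + 43 + ⌊43/4⌋ + ⌊19/4⌋ - 2×19) mod 7
= (8 + 15 + 43 + 10 + 4 - 38) mod 7
= 42 mod 7 = 0
h=0 → Saturday


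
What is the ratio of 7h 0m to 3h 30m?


Duration 1: 420 minutes
Duration 2: 210 minutes
Ratio = 420:210
GCD = 210
Simplified = 2:1
As a decimal: 2/1 = 2.00

2:1 (2.00)


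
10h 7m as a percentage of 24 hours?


Total minutes: 10×60 + 7 = 607
Day = 24×60 = 1440 minutes
Fraction = 607/1440 ≈ 0.4215
As a percentage: 607/1440 × 100 ≈ 42.15%

0.4215 (42.15%)


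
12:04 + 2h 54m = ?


Start: 724 minutes from midnight
Add: 174 minutes
Total: 898 minutes
Hours: 898 ÷ 60 = 14 remainder 58

14:58


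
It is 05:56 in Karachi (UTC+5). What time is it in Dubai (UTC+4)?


04:56

Time difference = UTC+4 - UTC+5 = -1 hours
New hour = (5 -1) mod 24
= 4 mod 24 = 4
Minutes unchanged → 04:56


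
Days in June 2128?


30 days

Month: June (month 6)
June has 30 days


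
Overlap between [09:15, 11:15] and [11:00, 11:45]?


15 minutes

Meeting A: 555-675 (in minutes from midnight)
Meeting B: 660-705
Overlap start = max(555, 660) = 660
Overlap end = min(675, 705) = 675
Overlap = max(0, 675 - 660) = 15 min


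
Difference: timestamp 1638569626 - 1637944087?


Difference = 1638569626 - 1637944087 = 625539 seconds
In hours: 625539 / 3600 ≈ 173.8
In days: 625539 / 86400 ≈ 7.24

625539 seconds (173.8 hours / 7.24 days)


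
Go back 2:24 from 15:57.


Start: 957 minutes from midnight
Subtract: 144 minutes
Remaining: 957 - 144 = 813
Hours: 13, Minutes: 33

13:33


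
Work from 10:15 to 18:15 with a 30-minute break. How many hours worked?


Total time = (18×60+15) - (10×60+15)
= 1095 - 615 = 480 min
Minus break: 480 - 30 = 450 min
= 7h 30m

7h 30m (450 minutes)


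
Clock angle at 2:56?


112.0°

Hour hand = 2×30 + 56×0.5 = 88.0°
Minute hand = 56×6 = 336°
Difference = |88.0 - 336| = 248.0°
Since > 180°: 360 - 248.0 = 112.0°


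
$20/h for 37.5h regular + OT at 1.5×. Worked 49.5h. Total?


Regular: 37.5h × $20 = $750.00
Overtime: 49.5 - 37.5 = 12.0h
OT pay: 12.0h × $20 × 1.5 = $360.00
Total = $750.00 + $360.00 = $1110.00

$1110.00


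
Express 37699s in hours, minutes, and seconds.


Hours: 37699 ÷ 3600 = 10 remainder 1699
Minutes: 1699 ÷ 60 = 28 remainder 19
Seconds: 19

10h 28m 19s


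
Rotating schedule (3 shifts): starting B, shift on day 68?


Shift C

Shifts: A, B, C
Start: B (index 1)
Day 68: (1 + 68 - 1) mod 3
= 68 mod 3
= 2
Index 2 → shift C


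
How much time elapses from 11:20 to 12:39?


End time in minutes: 12×60 + 39 = 759
Start time in minutes: 11×60 + 20 = 680
Difference = 759 - 680 = 79 minutes
= 1 hours 19 minutes

1h 19m


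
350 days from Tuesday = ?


Tuesday

Start: Tuesday (index 1)
(1 + 350) mod 7
= 351 mod 7
= 1
Index 1 → Tuesday


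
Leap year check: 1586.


Rules: divisible by 4 AND (not by 100 OR by 400)
1586 ÷ 4 = 396 remainder 2 → not divisible by 4
Not divisible by 4 → not a leap year

No


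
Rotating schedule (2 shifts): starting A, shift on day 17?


Shifts: A, B
Start: A (index 0)
Day 17: (0 + 17 - 1) mod 2
= 16 mod 2
= 0
Index 0 → shift A

Shift A


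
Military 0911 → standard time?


Hour: 9
9 < 12 → AM

9:11 AM


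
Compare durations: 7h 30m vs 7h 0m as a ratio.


Duration 1: 450 minutes
Duration 2: 420 minutes
Ratio = 450:420
GCD = 30
Simplified = 15:14
As a decimal: 15/14 ≈ 1.07

15:14 (1.07)


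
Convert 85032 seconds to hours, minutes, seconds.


23h 37m 12s

Hours: 85032 ÷ 3600 = 23 remainder 2232
Minutes: 2232 ÷ 60 = 37 remainder 12
Seconds: 12


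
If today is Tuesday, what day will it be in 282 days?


Start: Tuesday (index 1)
(1 + 282) mod 7
= 283 mod 7
= 3
Index 3 → Thursday

Thursday


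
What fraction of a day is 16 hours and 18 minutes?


Total minutes: 16×60 + 18 = 978
Day = 24×60 = 1440 minutes
Fraction = 978/1440 ≈ 0.6792
As a percentage: 978/1440 × 100 ≈ 67.92%

0.6792 (67.92%)


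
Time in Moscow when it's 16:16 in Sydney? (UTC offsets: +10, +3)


09:16

Time difference = UTC+3 - UTC+10 = -7 hours
New hour = (16 -7) mod 24
= 9 mod 24 = 9
Minutes unchanged → 09:16


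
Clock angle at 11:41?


104.5°

Hour hand = 11×30 + 41×0.5 = 350.5°
Minute hand = 41×6 = 246°
Difference = |350.5 - 246| = 104.5°


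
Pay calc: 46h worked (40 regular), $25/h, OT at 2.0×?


Regular: 40h × $25 = $1000.00
Overtime: 46 - 40 = 6h
OT pay: 6h × $25 × 2.0 = $300.00
Total = $1000.00 + $300.00 = $1300.00

$1300.00


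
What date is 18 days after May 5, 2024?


Start: May 5, 2024
Add 18 days
May 5 + 18 = May 23, 2024

May 23, 2024


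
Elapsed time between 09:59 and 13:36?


3h 37m

End time in minutes: 13×60 + 36 = 816
Start time in minutes: 9×60 + 59 = 599
Difference = 816 - 599 = 217 minutes
= 3 hours 37 minutes


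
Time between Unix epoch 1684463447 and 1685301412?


Difference = 1685301412 - 1684463447 = 837965 seconds
In hours: 837965 / 3600 ≈ 232.8
In days: 837965 / 86400 ≈ 9.70

837965 seconds (232.8 hours / 9.70 days)


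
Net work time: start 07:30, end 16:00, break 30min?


Total time = (16×60+0) - (7×60+30)
= 960 - 450 = 510 min
Minus break: 510 - 30 = 480 min
= 8h 0m

8h 0m (480 minutes)


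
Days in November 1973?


Month: November (month 11)
November has 30 days

30 days


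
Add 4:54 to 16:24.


Start: 984 minutes from midnight
Add: 294 minutes
Total: 1278 minutes
Hours: 1278 ÷ 60 = 21 remainder 18

21:18


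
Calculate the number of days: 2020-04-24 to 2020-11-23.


213 days

From April 24, 2020 to November 23, 2020
Rest of April 2020: 30 - 24 = 6
Full months: May 31, June 30, July 31, August 31, September 30, October 31
Days into November 2020: 23
Total = 6 + 31 + 30 + 31 + 31 + 30 + 31 + 23 = 213 days


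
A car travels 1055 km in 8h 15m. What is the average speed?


127.9 km/h

Distance: 1055 km
Time: 8h 15m = 495 min = 495/60 = 33/4 hours
Speed = 1055 ÷ (33/4) = 1055 × 4 / 33 = 4220/33 ≈ 127.9 km/h


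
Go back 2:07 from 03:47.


Start: 227 minutes from midnight
Subtract: 127 minutes
Remaining: 227 - 127 = 100
Hours: 1, Minutes: 40

01:40


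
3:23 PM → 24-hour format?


Input: 3:23 PM
PM: 3 + 12 = 15

15:23


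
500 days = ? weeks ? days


Weeks: 500 ÷ 7 = 71 remainder 3

71 weeks 3 days


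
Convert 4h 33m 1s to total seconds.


Hours: 4 × 3600 = 14400
Minutes: 33 × 60 = 1980
Seconds: 1
Total = 14400 + 1980 + 1 = 16381

16381 seconds


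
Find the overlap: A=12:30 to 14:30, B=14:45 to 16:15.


0 minutes

Meeting A: 750-870 (in minutes from midnight)
Meeting B: 885-975
Overlap start = max(750, 885) = 885
Overlap end = min(870, 975) = 870
Overlap = max(0, 870 - 885) = 0 min


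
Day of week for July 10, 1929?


Wednesday

Zeller's congruence:
q=10, m=7, k=29, j=19
h = (10 + ⌊13×8/5⌋ + 29 + ⌊29/4⌋ + ⌊19/4⌋ - 2×19) mod 7
= (10 + 20 + 29 + 7 + 4 - 38) mod 7
= 32 mod 7 = 4
h=4 → Wednesday


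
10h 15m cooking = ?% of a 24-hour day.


Time: 615 minutes
Day: 1440 minutes
Percentage = (615/1440) × 100 ≈ 42.7%

42.7%


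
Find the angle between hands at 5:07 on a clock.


111.5°

Hour hand = 5×30 + 7×0.5 = 153.5°
Minute hand = 7×6 = 42°
Difference = |153.5 - 42| = 111.5°


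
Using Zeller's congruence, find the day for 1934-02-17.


Zeller's congruence:
q=17, m=14, k=33, j=19
h = (17 + ⌊13×15/5⌋ + 33 + ⌊33/4⌋ + ⌊19/4⌋ - 2×19) mod 7
= (17 + 39 + 33 + 8 + 4 - 38) mod 7
= 63 mod 7 = 0
h=0 → Saturday

Saturday


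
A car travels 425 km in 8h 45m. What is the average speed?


Distance: 425 km
Time: 8h 45m = 525 min = 525/60 = 35/4 hours
Speed = 425 ÷ (35/4) = 425 × 4 / 35 = 1700/35 ≈ 48.6 km/h

48.6 km/h


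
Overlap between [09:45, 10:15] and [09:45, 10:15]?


30 minutes

Meeting A: 585-615 (in minutes from midnight)
Meeting B: 585-615
Overlap start = max(585, 585) = 585
Overlap end = min(615, 615) = 615
Overlap = max(0, 615 - 585) = 30 min


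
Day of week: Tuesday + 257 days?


Start: Tuesday (index 1)
(1 + 257) mod 7
= 258 mod 7
= 6
Index 6 → Sunday

Sunday


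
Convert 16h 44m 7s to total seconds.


60247 seconds

Hours: 16 × 3600 = 57600
Minutes: 44 × 60 = 2640
Seconds: 7
Total = 57600 + 2640 + 7 = 60247


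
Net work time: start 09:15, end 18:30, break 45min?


Total time = (18×60+30) - (9×60+15)
= 1110 - 555 = 555 min
Minus break: 555 - 45 = 510 min
= 8h 30m

8h 30m (510 minutes)


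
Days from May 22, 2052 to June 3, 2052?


From May 22, 2052 to June 3, 2052
Rest of May 2052: 31 - 22 = 9
Days into June 2052: 3
Total = 9 + 3 = 12 days

12 days


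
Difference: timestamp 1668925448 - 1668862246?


Difference = 1668925448 - 1668862246 = 63202 seconds
In hours: 63202 / 3600 ≈ 17.6
In days: 63202 / 86400 ≈ 0.73

63202 seconds (17.6 hours / 0.73 days)


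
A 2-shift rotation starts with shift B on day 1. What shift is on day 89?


Shifts: A, B
Start: B (index 1)
Day 89: (1 + 89 - 1) mod 2
= 89 mod 2
= 1
Index 1 → shift B

Shift B


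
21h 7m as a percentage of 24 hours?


Total minutes: 21×60 + 7 = 1267
Day = 24×60 = 1440 minutes
Fraction = 1267/1440 ≈ 0.8799
As a percentage: 1267/1440 × 100 ≈ 87.99%

0.8799 (87.99%)


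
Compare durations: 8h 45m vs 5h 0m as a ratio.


7:4 (1.75)

Duration 1: 525 minutes
Duration 2: 300 minutes
Ratio = 525:300
GCD = 75
Simplified = 7:4
As a decimal: 7/4 = 1.75


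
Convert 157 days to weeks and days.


22 weeks 3 days

Weeks: 157 ÷ 7 = 22 remainder 3


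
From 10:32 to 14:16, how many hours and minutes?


End time in minutes: 14×60 + 16 = 856
Start time in minutes: 10×60 + 32 = 632
Difference = 856 - 632 = 224 minutes
= 3 hours 44 minutes

3h 44m


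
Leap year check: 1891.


No

Rules: divisible by 4 AND (not by 100 OR by 400)
1891 ÷ 4 = 472 remainder 3 → not divisible by 4
Not divisible by 4 → not a leap year


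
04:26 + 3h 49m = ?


08:15

Start: 266 minutes from midnight
Add: 229 minutes
Total: 495 minutes
Hours: 495 ÷ 60 = 8 remainder 15


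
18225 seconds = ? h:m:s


Hours: 18225 ÷ 3600 = 5 remainder 225
Minutes: 225 ÷ 60 = 3 remainder 45
Seconds: 45

5h 3m 45s


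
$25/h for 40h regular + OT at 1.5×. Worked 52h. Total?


$1450.00

Regular: 40h × $25 = $1000.00
Overtime: 52 - 40 = 12h
OT pay: 12h × $25 × 1.5 = $450.00
Total = $1000.00 + $450.00 = $1450.00


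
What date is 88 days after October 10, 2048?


January 6, 2049

Start: October 10, 2048
Add 88 days
October 10 → November 1: 31 - 10 + 1 = 22 days (88 - 22 = 66 left)
November 1 → December 1: 30 - 1 + 1 = 30 days (66 - 30 = 36 left)
December 1 → January 1: 31 - 1 + 1 = 31 days (36 - 31 = 5 left)
January 1 + 5 = January 6, 2049


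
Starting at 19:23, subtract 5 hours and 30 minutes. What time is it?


Start: 1163 minutes from midnight
Subtract: 330 minutes
Remaining: 1163 - 330 = 833
Hours: 13, Minutes: 53

13:53


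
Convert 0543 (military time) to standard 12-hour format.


Hour: 5
5 < 12 → AM

5:43 AM


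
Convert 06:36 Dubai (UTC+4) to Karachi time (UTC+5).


07:36

Time difference = UTC+5 - UTC+4 = +1 hours
New hour = (6 + 1) mod 24
= 7 mod 24 = 7
Minutes unchanged → 07:36


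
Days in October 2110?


31 days

Month: October (month 10)
October has 31 days


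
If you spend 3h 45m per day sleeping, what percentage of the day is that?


15.6%

Time: 225 minutes
Day: 1440 minutes
Percentage = (225/1440) × 100 ≈ 15.6%


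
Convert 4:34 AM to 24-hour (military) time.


04:34

Input: 4:34 AM
AM hour stays: 4


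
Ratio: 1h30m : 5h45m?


6:23 (0.26)

Duration 1: 90 minutes
Duration 2: 345 minutes
Ratio = 90:345
GCD = 15
Simplified = 6:23
As a decimal: 6/23 ≈ 0.26


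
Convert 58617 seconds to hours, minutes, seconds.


16h 16m 57s

Hours: 58617 ÷ 3600 = 16 remainder 1017
Minutes: 1017 ÷ 60 = 16 remainder 57
Seconds: 57


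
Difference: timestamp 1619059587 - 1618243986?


Difference = 1619059587 - 1618243986 = 815601 seconds
In hours: 815601 / 3600 ≈ 226.6
In days: 815601 / 86400 ≈ 9.44

815601 seconds (226.6 hours / 9.44 days)


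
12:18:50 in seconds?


Hours: 12 × 3600 = 43200
Minutes: 18 × 60 = 1080
Seconds: 50
Total = 43200 + 1080 + 50 = 44330

44330 seconds


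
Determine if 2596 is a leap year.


Rules: divisible by 4 AND (not by 100 OR by 400)
2596 ÷ 4 = 649 exactly → divisible by 4
2596 ÷ 100 = 25 remainder 96 → not divisible by 100
Divisible by 4 but not by 100 → leap year

Yes


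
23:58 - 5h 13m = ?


18:45

Start: 1438 minutes from midnight
Subtract: 313 minutes
Remaining: 1438 - 313 = 1125
Hours: 18, Minutes: 45


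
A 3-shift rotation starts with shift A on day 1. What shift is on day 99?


Shifts: A, B, C
Start: A (index 0)
Day 99: (0 + 99 - 1) mod 3
= 98 mod 3
= 2
Index 2 → shift C

Shift C


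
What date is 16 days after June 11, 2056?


June 27, 2056

Start: June 11, 2056
Add 16 days
June 11 + 16 = June 27, 2056


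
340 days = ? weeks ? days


48 weeks 4 days

Weeks: 340 ÷ 7 = 48 remainder 4


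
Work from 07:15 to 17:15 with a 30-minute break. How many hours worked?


Total time = (17×60+15) - (7×60+15)
= 1035 - 435 = 600 min
Minus break: 600 - 30 = 570 min
= 9h 30m

9h 30m (570 minutes)


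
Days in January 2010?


Month: January (month 1)
January has 31 days

31 days


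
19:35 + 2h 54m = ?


Start: 1175 minutes from midnight
Add: 174 minutes
Total: 1349 minutes
Hours: 1349 ÷ 60 = 22 remainder 29

22:29


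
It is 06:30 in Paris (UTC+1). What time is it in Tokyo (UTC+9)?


14:30

Time difference = UTC+9 - UTC+1 = +8 hours
New hour = (6 + 8) mod 24
= 14 mod 24 = 14
Minutes unchanged → 14:30


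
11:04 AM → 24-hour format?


Input: 11:04 AM
AM hour stays: 11

11:04


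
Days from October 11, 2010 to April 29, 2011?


200 days

From October 11, 2010 to April 29, 2011
Rest of October 2010: 31 - 11 = 20
Full months: November 30, December 31, January 31, February 2011 28, March 31
Days into April 2011: 29
Total = 20 + 30 + 31 + 31 + 28 + 31 + 29 = 200 days


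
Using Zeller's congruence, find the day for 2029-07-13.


Zeller's congruence:
q=13, m=7, k=29, j=20
h = (13 + ⌊13×8/5⌋ + 29 + ⌊29/4⌋ + ⌊20/4⌋ - 2×20) mod 7
= (13 + 20 + 29 + 7 + 5 - 40) mod 7
= 34 mod 7 = 6
h=6 → Friday

Friday


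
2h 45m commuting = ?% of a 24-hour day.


11.5%

Time: 165 minutes
Day: 1440 minutes
Percentage = (165/1440) × 100 ≈ 11.5%


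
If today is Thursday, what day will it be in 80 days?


Start: Thursday (index 3)
(3 + 80) mod 7
= 83 mod 7
= 6
Index 6 → Sunday

Sunday


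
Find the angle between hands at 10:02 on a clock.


Hour hand = 10×30 + 2×0.5 = 301.0°
Minute hand = 2×6 = 12°
Difference = |301.0 - 12| = 289.0°
Since > 180°: 360 - 289.0 = 71.0°

71.0°


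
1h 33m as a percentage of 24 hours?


0.0646 (6.46%)

Total minutes: 1×60 + 33 = 93
Day = 24×60 = 1440 minutes
Fraction = 93/1440 ≈ 0.0646
As a percentage: 93/1440 × 100 ≈ 6.46%


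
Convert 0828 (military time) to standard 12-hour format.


Hour: 8
8 < 12 → AM

8:28 AM


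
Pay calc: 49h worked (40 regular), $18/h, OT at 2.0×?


Regular: 40h × $18 = $720.00
Overtime: 49 - 40 = 9h
OT pay: 9h × $18 × 2.0 = $324.00
Total = $720.00 + $324.00 = $1044.00

$1044.00


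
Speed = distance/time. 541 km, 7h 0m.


77.3 km/h

Distance: 541 km
Time: 7 hours
Speed = 541 / 7 ≈ 77.3 km/h


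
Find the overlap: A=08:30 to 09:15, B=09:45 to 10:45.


Meeting A: 510-555 (in minutes from midnight)
Meeting B: 585-645
Overlap start = max(510, 585) = 585
Overlap end = min(555, 645) = 555
Overlap = max(0, 555 - 585) = 0 min

0 minutes


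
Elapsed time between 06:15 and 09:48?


End time in minutes: 9×60 + 48 = 588
Start time in minutes: 6×60 + 15 = 375
Difference = 588 - 375 = 213 minutes
= 3 hours 33 minutes

3h 33m


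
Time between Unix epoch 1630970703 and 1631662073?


Difference = 1631662073 - 1630970703 = 691370 seconds
In hours: 691370 / 3600 ≈ 192.0
In days: 691370 / 86400 ≈ 8.00

691370 seconds (192.0 hours / 8.00 days)


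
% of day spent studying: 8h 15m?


34.4%

Time: 495 minutes
Day: 1440 minutes
Percentage = (495/1440) × 100 ≈ 34.4%


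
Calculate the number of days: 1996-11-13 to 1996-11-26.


From November 13, 1996 to November 26, 1996
Same month: 26 - 13 = 13 days

13 days


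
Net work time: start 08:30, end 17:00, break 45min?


Total time = (17×60+0) - (8×60+30)
= 1020 - 510 = 510 min
Minus break: 510 - 45 = 465 min
= 7h 45m

7h 45m (465 minutes)


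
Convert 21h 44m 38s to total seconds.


78278 seconds

Hours: 21 × 3600 = 75600
Minutes: 44 × 60 = 2640
Seconds: 38
Total = 75600 + 2640 + 38 = 78278


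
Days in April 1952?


Month: April (month 4)
April has 30 days

30 days


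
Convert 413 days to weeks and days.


59 weeks 0 days

Weeks: 413 ÷ 7 = 59 remainder 0


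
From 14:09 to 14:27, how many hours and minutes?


End time in minutes: 14×60 + 27 = 867
Start time in minutes: 14×60 + 9 = 849
Difference = 867 - 849 = 18 minutes
= 0 hours 18 minutes

0h 18m


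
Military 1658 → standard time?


4:58 PM

Hour: 16
16 - 12 = 4 → PM


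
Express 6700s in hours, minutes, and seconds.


Hours: 6700 ÷ 3600 = 1 remainder 3100
Minutes: 3100 ÷ 60 = 51 remainder 40
Seconds: 40

1h 51m 40s


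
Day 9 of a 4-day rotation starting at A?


Shifts: A, B, C, D
Start: A (index 0)
Day 9: (0 + 9 - 1) mod 4
= 8 mod 4
= 0
Index 0 → shift A

Shift A


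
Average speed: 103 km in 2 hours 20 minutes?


Distance: 103 km
Time: 2h 20m = 140 min = 140/60 = 7/3 hours
Speed = 103 ÷ (7/3) = 103 × 3 / 7 = 309/7 ≈ 44.1 km/h

44.1 km/h


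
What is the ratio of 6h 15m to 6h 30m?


25:26 (0.96)

Duration 1: 375 minutes
Duration 2: 390 minutes
Ratio = 375:390
GCD = 15
Simplified = 25:26
As a decimal: 25/26 ≈ 0.96


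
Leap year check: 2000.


Yes

Rules: divisible by 4 AND (not by 100 OR by 400)
2000 ÷ 4 = 500 exactly → divisible by 4
2000 ÷ 100 = 20 exactly → divisible by 100
2000 ÷ 400 = 5 exactly → divisible by 400
Divisible by 400 → leap year


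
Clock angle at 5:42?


81.0°

Hour hand = 5×30 + 42×0.5 = 171.0°
Minute hand = 42×6 = 252°
Difference = |171.0 - 252| = 81.0°


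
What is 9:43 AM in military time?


Input: 9:43 AM
AM hour stays: 9

09:43


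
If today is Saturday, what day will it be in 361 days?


Start: Saturday (index 5)
(5 + 361) mod 7
= 366 mod 7
= 2
Index 2 → Wednesday

Wednesday


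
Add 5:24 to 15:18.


Start: 918 minutes from midnight
Add: 324 minutes
Total: 1242 minutes
Hours: 1242 ÷ 60 = 20 remainder 42

20:42


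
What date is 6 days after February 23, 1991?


March 1, 1991

Start: February 23, 1991
Add 6 days
February 23 → March 1: 28 - 23 + 1 = 6 days (6 - 6 = 0 left)
Land exactly on March 1, 1991


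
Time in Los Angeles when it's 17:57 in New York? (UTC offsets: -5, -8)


Time difference = UTC-8 - UTC-5 = -3 hours
New hour = (17 -3) mod 24
= 14 mod 24 = 14
Minutes unchanged → 14:57

14:57


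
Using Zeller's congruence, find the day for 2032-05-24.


Zeller's congruence:
q=24, m=5, k=32, j=20
h = (24 + ⌊13×6/5⌋ + 32 + ⌊32/4⌋ + ⌊20/4⌋ - 2×20) mod 7
= (24 + 15 + 32 + 8 + 5 - 40) mod 7
= 44 mod 7 = 2
h=2 → Monday

Monday


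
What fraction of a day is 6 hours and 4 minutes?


0.2528 (25.28%)

Total minutes: 6×60 + 4 = 364
Day = 24×60 = 1440 minutes
Fraction = 364/1440 ≈ 0.2528
As a percentage: 364/1440 × 100 ≈ 25.28%


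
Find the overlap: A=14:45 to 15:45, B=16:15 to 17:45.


0 minutes

Meeting A: 885-945 (in minutes from midnight)
Meeting B: 975-1065
Overlap start = max(885, 975) = 975
Overlap end = min(945, 1065) = 945
Overlap = max(0, 945 - 975) = 0 min


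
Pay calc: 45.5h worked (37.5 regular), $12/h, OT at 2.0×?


$642.00

Regular: 37.5h × $12 = $450.00
Overtime: 45.5 - 37.5 = 8.0h
OT pay: 8.0h × $12 × 2.0 = $192.00
Total = $450.00 + $192.00 = $642.00


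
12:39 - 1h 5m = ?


Start: 759 minutes from midnight
Subtract: 65 minutes
Remaining: 759 - 65 = 694
Hours: 11, Minutes: 34

11:34


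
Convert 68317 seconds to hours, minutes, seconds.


18h 58m 37s

Hours: 68317 ÷ 3600 = 18 remainder 3517
Minutes: 3517 ÷ 60 = 58 remainder 37
Seconds: 37


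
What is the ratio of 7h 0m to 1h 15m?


Duration 1: 420 minutes
Duration 2: 75 minutes
Ratio = 420:75
GCD = 15
Simplified = 28:5
As a decimal: 28/5 = 5.60

28:5 (5.60)


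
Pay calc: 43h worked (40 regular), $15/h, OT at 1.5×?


Regular: 40h × $15 = $600.00
Overtime: 43 - 40 = 3h
OT pay: 3h × $15 × 1.5 = $67.50
Total = $600.00 + $67.50 = $667.50

$667.50


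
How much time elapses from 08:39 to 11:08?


End time in minutes: 11×60 + 8 = 668
Start time in minutes: 8×60 + 39 = 519
Difference = 668 - 519 = 149 minutes
= 2 hours 29 minutes

2h 29m


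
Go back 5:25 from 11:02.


05:37

Start: 662 minutes from midnight
Subtract: 325 minutes
Remaining: 662 - 325 = 337
Hours: 5, Minutes: 37


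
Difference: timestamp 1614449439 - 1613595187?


854252 seconds (237.3 hours / 9.89 days)

Difference = 1614449439 - 1613595187 = 854252 seconds
In hours: 854252 / 3600 ≈ 237.3
In days: 854252 / 86400 ≈ 9.89


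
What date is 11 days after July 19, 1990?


July 30, 1990

Start: July 19, 1990
Add 11 days
July 19 + 11 = July 30, 1990


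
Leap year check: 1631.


No

Rules: divisible by 4 AND (not by 100 OR by 400)
1631 ÷ 4 = 407 remainder 3 → not divisible by 4
Not divisible by 4 → not a leap year


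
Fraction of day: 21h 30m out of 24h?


Total minutes: 21×60 + 30 = 1290
Day = 24×60 = 1440 minutes
Fraction = 1290/1440 ≈ 0.8958
As a percentage: 1290/1440 × 100 ≈ 89.58%

0.8958 (89.58%)


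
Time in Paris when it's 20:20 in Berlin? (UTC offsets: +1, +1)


Time difference = UTC+1 - UTC+1 = +0 hours
New hour = (20 + 0) mod 24
= 20 mod 24 = 20
Minutes unchanged → 20:20

20:20


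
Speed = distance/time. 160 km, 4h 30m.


Distance: 160 km
Time: 4h 30m = 270 min = 270/60 = 9/2 hours
Speed = 160 ÷ (9/2) = 160 × 2 / 9 = 320/9 ≈ 35.6 km/h

35.6 km/h


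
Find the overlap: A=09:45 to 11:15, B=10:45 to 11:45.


30 minutes

Meeting A: 585-675 (in minutes from midnight)
Meeting B: 645-705
Overlap start = max(585, 645) = 645
Overlap end = min(675, 705) = 675
Overlap = max(0, 675 - 645) = 30 min


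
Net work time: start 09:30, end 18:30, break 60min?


8h 0m (480 minutes)

Total time = (18×60+30) - (9×60+30)
= 1110 - 570 = 540 min
Minus break: 540 - 60 = 480 min
= 8h 0m


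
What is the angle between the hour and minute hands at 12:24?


Hour hand (12 ≡ 0 on the dial): 0×30 + 24×0.5 = 12.0°
Minute hand = 24×6 = 144°
Difference = |12.0 - 144| = 132.0°

132.0°


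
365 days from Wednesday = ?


Thursday

Start: Wednesday (index 2)
(2 + 365) mod 7
= 367 mod 7
= 3
Index 3 → Thursday


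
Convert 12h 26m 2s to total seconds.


44762 seconds

Hours: 12 × 3600 = 43200
Minutes: 26 × 60 = 1560
Seconds: 2
Total = 43200 + 1560 + 2 = 44762


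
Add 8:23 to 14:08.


Start: 848 minutes from midnight
Add: 503 minutes
Total: 1351 minutes
Hours: 1351 ÷ 60 = 22 remainder 31

22:31


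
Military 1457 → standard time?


2:57 PM

Hour: 14
14 - 12 = 2 → PM


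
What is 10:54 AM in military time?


10:54

Input: 10:54 AM
AM hour stays: 10


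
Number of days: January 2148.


Month: January (month 1)
January has 31 days

31 days


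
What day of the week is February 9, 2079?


Thursday

Zeller's congruence:
q=9, m=14, k=78, j=20
h = (9 + ⌊13×15/5⌋ + 78 + ⌊78/4⌋ + ⌊20/4⌋ - 2×20) mod 7
= (9 + 39 + 78 + 19 + 5 - 40) mod 7
= 110 mod 7 = 5
h=5 → Thursday


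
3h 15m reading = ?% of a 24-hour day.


Time: 195 minutes
Day: 1440 minutes
Percentage = (195/1440) × 100 ≈ 13.5%

13.5%


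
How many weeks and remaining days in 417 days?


59 weeks 4 days

Weeks: 417 ÷ 7 = 59 remainder 4


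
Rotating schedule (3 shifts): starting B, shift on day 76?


Shifts: A, B, C
Start: B (index 1)
Day 76: (1 + 76 - 1) mod 3
= 76 mod 3
= 1
Index 1 → shift B

Shift B


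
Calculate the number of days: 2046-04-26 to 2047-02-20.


From April 26, 2046 to February 20, 2047
Rest of April 2046: 30 - 26 = 4
Full months: May 31, June 30, July 31, August 31, September 30, October 31, November 30, December 31, January 31
Days into February 2047: 20
Total = 4 + 31 + 30 + 31 + 31 + 30 + 31 + 30 + 31 + 31 + 20 = 300 days

300 days


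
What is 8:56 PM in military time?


Input: 8:56 PM
PM: 8 + 12 = 20

20:56


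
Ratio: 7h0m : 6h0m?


7:6 (1.17)

Duration 1: 420 minutes
Duration 2: 360 minutes
Ratio = 420:360
GCD = 60
Simplified = 7:6
As a decimal: 7/6 ≈ 1.17


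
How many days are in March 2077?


31 days

Month: March (month 3)
March has 31 days


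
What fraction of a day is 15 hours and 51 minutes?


Total minutes: 15×60 + 51 = 951
Day = 24×60 = 1440 minutes
Fraction = 951/1440 ≈ 0.6604
As a percentage: 951/1440 × 100 ≈ 66.04%

0.6604 (66.04%)


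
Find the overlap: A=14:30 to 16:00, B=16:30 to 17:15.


0 minutes

Meeting A: 870-960 (in minutes from midnight)
Meeting B: 990-1035
Overlap start = max(870, 990) = 990
Overlap end = min(960, 1035) = 960
Overlap = max(0, 960 - 990) = 0 min


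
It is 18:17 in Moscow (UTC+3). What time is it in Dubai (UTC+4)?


Time difference = UTC+4 - UTC+3 = +1 hours
New hour = (18 + 1) mod 24
= 19 mod 24 = 19
Minutes unchanged → 19:17

19:17


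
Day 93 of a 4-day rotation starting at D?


Shifts: A, B, C, D
Start: D (index 3)
Day 93: (3 + 93 - 1) mod 4
= 95 mod 4
= 3
Index 3 → shift D

Shift D


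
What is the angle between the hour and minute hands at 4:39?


94.5°

Hour hand = 4×30 + 39×0.5 = 139.5°
Minute hand = 39×6 = 234°
Difference = |139.5 - 234| = 94.5°


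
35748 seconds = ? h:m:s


Hours: 35748 ÷ 3600 = 9 remainder 3348
Minutes: 3348 ÷ 60 = 55 remainder 48
Seconds: 48

9h 55m 48s


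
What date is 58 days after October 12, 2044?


Start: October 12, 2044
Add 58 days
October 12 → November 1: 31 - 12 + 1 = 20 days (58 - 20 = 38 left)
November 1 → December 1: 30 - 1 + 1 = 30 days (38 - 30 = 8 left)
December 1 + 8 = December 9, 2044

December 9, 2044


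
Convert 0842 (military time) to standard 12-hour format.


Hour: 8
8 < 12 → AM

8:42 AM


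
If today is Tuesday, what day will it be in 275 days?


Start: Tuesday (index 1)
(1 + 275) mod 7
= 276 mod 7
= 3
Index 3 → Thursday

Thursday


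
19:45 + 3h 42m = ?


23:27

Start: 1185 minutes from midnight
Add: 222 minutes
Total: 1407 minutes
Hours: 1407 ÷ 60 = 23 remainder 27


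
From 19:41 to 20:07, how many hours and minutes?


End time in minutes: 20×60 + 7 = 1207
Start time in minutes: 19×60 + 41 = 1181
Difference = 1207 - 1181 = 26 minutes
= 0 hours 26 minutes

0h 26m


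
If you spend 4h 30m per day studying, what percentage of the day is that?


Time: 270 minutes
Day: 1440 minutes
Percentage = (270/1440) × 100 ≈ 18.8%

18.8%


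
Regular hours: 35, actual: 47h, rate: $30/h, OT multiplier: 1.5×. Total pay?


Regular: 35h × $30 = $1050.00
Overtime: 47 - 35 = 12h
OT pay: 12h × $30 × 1.5 = $540.00
Total = $1050.00 + $540.00 = $1590.00

$1590.00


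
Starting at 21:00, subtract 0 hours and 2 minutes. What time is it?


20:58

Start: 1260 minutes from midnight
Subtract: 2 minutes
Remaining: 1260 - 2 = 1258
Hours: 20, Minutes: 58


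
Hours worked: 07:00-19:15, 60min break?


11h 15m (675 minutes)

Total time = (19×60+15) - (7×60+0)
= 1155 - 420 = 735 min
Minus break: 735 - 60 = 675 min
= 11h 15m


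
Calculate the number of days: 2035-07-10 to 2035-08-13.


From July 10, 2035 to August 13, 2035
Rest of July 2035: 31 - 10 = 21
Days into August 2035: 13
Total = 21 + 13 = 34 days

34 days


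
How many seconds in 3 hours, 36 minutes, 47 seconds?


13007 seconds

Hours: 3 × 3600 = 10800
Minutes: 36 × 60 = 2160
Seconds: 47
Total = 10800 + 2160 + 47 = 13007


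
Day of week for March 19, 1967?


Zeller's congruence:
q=19, m=3, k=67, j=19
h = (19 + ⌊13×4/5⌋ + 67 + ⌊67/4⌋ + ⌊19/4⌋ - 2×19) mod 7
= (19 + 10 + 67 + 16 + 4 - 38) mod 7
= 78 mod 7 = 1
h=1 → Sunday

Sunday


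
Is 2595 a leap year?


Rules: divisible by 4 AND (not by 100 OR by 400)
2595 ÷ 4 = 648 remainder 3 → not divisible by 4
Not divisible by 4 → not a leap year

No


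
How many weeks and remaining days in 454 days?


Weeks: 454 ÷ 7 = 64 remainder 6

64 weeks 6 days


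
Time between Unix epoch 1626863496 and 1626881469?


17973 seconds (5.0 hours / 0.21 days)

Difference = 1626881469 - 1626863496 = 17973 seconds
In hours: 17973 / 3600 ≈ 5.0
In days: 17973 / 86400 ≈ 0.21


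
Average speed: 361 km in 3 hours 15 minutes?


Distance: 361 km
Time: 3h 15m = 195 min = 195/60 = 13/4 hours
Speed = 361 ÷ (13/4) = 361 × 4 / 13 = 1444/13 ≈ 111.1 km/h

111.1 km/h


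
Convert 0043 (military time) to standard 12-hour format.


Hour: 0
0 → 12 AM (midnight)

12:43 AM


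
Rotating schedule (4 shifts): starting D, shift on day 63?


Shifts: A, B, C, D
Start: D (index 3)
Day 63: (3 + 63 - 1) mod 4
= 65 mod 4
= 1
Index 1 → shift B

Shift B


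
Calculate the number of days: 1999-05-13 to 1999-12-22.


223 days

From May 13, 1999 to December 22, 1999
Rest of May 1999: 31 - 13 = 18
Full months: June 30, July 31, August 31, September 30, October 31, November 30
Days into December 1999: 22
Total = 18 + 30 + 31 + 31 + 30 + 31 + 30 + 22 = 223 days


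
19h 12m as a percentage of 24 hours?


Total minutes: 19×60 + 12 = 1152
Day = 24×60 = 1440 minutes
Fraction = 1152/1440 = 0.8000
As a percentage: 1152/1440 × 100 = 80.00%

0.8000 (80.00%)


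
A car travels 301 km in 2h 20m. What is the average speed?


129.0 km/h

Distance: 301 km
Time: 2h 20m = 140 min = 140/60 = 7/3 hours
Speed = 301 ÷ (7/3) = 301 × 3 / 7 = 903/7 = 129.0 km/h


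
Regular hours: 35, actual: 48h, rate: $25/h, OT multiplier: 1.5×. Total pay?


$1362.50

Regular: 35h × $25 = $875.00
Overtime: 48 - 35 = 13h
OT pay: 13h × $25 × 1.5 = $487.50
Total = $875.00 + $487.50 = $1362.50


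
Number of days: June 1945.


Month: June (month 6)
June has 30 days

30 days


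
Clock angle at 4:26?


23.0°

Hour hand = 4×30 + 26×0.5 = 133.0°
Minute hand = 26×6 = 156°
Difference = |133.0 - 156| = 23.0°


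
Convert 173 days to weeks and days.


Weeks: 173 ÷ 7 = 24 remainder 5

24 weeks 5 days


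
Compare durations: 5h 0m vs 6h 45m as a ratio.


Duration 1: 300 minutes
Duration 2: 405 minutes
Ratio = 300:405
GCD = 15
Simplified = 20:27
As a decimal: 20/27 ≈ 0.74

20:27 (0.74)


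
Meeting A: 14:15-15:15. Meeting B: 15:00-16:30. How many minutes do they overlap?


Meeting A: 855-915 (in minutes from midnight)
Meeting B: 900-990
Overlap start = max(855, 900) = 900
Overlap end = min(915, 990) = 915
Overlap = max(0, 915 - 900) = 15 min

15 minutes


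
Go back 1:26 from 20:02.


Start: 1202 minutes from midnight
Subtract: 86 minutes
Remaining: 1202 - 86 = 1116
Hours: 18, Minutes: 36

18:36


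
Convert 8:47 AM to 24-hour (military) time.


08:47

Input: 8:47 AM
AM hour stays: 8


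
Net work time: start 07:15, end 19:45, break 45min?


11h 45m (705 minutes)

Total time = (19×60+45) - (7×60+15)
= 1185 - 435 = 750 min
Minus break: 750 - 45 = 705 min
= 11h 45m


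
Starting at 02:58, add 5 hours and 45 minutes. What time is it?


08:43

Start: 178 minutes from midnight
Add: 345 minutes
Total: 523 minutes
Hours: 523 ÷ 60 = 8 remainder 43


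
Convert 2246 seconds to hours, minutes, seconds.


0h 37m 26s

Hours: 2246 ÷ 3600 = 0 remainder 2246
Minutes: 2246 ÷ 60 = 37 remainder 26
Seconds: 26


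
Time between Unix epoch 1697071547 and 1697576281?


504734 seconds (140.2 hours / 5.84 days)

Difference = 1697576281 - 1697071547 = 504734 seconds
In hours: 504734 / 3600 ≈ 140.2
In days: 504734 / 86400 ≈ 5.84


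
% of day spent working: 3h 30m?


14.6%

Time: 210 minutes
Day: 1440 minutes
Percentage = (210/1440) × 100 ≈ 14.6%


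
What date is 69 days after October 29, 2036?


Start: October 29, 2036
Add 69 days
October 29 → November 1: 31 - 29 + 1 = 3 days (69 - 3 = 66 left)
November 1 → December 1: 30 - 1 + 1 = 30 days (66 - 30 = 36 left)
December 1 → January 1: 31 - 1 + 1 = 31 days (36 - 31 = 5 left)
January 1 + 5 = January 6, 2037

January 6, 2037


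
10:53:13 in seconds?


39193 seconds

Hours: 10 × 3600 = 36000
Minutes: 53 × 60 = 3180
Seconds: 13
Total = 36000 + 3180 + 13 = 39193


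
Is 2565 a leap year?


No

Rules: divisible by 4 AND (not by 100 OR by 400)
2565 ÷ 4 = 641 remainder 1 → not divisible by 4
Not divisible by 4 → not a leap year


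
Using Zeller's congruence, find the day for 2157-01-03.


Zeller's congruence:
q=3, m=13, k=56, j=21
h = (3 + ⌊13×14/5⌋ + 56 + ⌊56/4⌋ + ⌊21/4⌋ - 2×21) mod 7
= (3 + 36 + 56 + 14 + 5 - 42) mod 7
= 72 mod 7 = 2
h=2 → Monday

Monday


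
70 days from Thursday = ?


Start: Thursday (index 3)
(3 + 70) mod 7
= 73 mod 7
= 3
Index 3 → Thursday

Thursday


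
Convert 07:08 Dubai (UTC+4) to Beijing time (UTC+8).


Time difference = UTC+8 - UTC+4 = +4 hours
New hour = (7 + 4) mod 24
= 11 mod 24 = 11
Minutes unchanged → 11:08

11:08


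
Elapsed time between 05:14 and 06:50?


End time in minutes: 6×60 + 50 = 410
Start time in minutes: 5×60 + 14 = 314
Difference = 410 - 314 = 96 minutes
= 1 hours 36 minutes

1h 36m


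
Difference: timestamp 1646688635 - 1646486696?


201939 seconds (56.1 hours / 2.34 days)

Difference = 1646688635 - 1646486696 = 201939 seconds
In hours: 201939 / 3600 ≈ 56.1
In days: 201939 / 86400 ≈ 2.34


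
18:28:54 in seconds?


66534 seconds

Hours: 18 × 3600 = 64800
Minutes: 28 × 60 = 1680
Seconds: 54
Total = 64800 + 1680 + 54 = 66534


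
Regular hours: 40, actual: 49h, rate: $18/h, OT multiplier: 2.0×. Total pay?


Regular: 40h × $18 = $720.00
Overtime: 49 - 40 = 9h
OT pay: 9h × $18 × 2.0 = $324.00
Total = $720.00 + $324.00 = $1044.00

$1044.00


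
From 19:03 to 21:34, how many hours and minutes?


End time in minutes: 21×60 + 34 = 1294
Start time in minutes: 19×60 + 3 = 1143
Difference = 1294 - 1143 = 151 minutes
= 2 hours 31 minutes

2h 31m


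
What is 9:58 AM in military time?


Input: 9:58 AM
AM hour stays: 9

09:58


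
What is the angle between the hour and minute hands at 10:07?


Hour hand = 10×30 + 7×0.5 = 303.5°
Minute hand = 7×6 = 42°
Difference = |303.5 - 42| = 261.5°
Since > 180°: 360 - 261.5 = 98.5°

98.5°


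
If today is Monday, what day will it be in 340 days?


Start: Monday (index 0)
(0 + 340) mod 7
= 340 mod 7
= 4
Index 4 → Friday

Friday


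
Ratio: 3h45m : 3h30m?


15:14 (1.07)

Duration 1: 225 minutes
Duration 2: 210 minutes
Ratio = 225:210
GCD = 15
Simplified = 15:14
As a decimal: 15/14 ≈ 1.07
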